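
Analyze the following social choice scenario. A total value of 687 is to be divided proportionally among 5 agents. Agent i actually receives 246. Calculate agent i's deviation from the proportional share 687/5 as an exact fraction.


Step 1: Proportional share = 687/5
Step 2: Agent's actual allocation = 246
Step 3: Excess = 246 - 687/5 = 543/5

543/5


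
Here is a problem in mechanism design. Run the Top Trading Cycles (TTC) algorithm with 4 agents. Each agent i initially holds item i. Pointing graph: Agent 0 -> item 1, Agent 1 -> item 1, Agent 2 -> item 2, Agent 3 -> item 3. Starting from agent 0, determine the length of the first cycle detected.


Step 1: Trace the pointer graph from agent 0: 0 -> 1 -> 1
Step 2: A cycle is detected when we revisit agent 1
Step 3: The cycle is: 1 -> 1
Step 4: Cycle length = 1

1


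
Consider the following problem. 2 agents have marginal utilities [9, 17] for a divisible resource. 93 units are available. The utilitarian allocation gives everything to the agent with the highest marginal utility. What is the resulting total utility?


Step 1: The marginal utilities are [9, 17]
Step 2: The highest marginal utility is 17
Step 3: All 93 units go to that agent
Step 4: Total utility = 17 * 93 = 1581

1581


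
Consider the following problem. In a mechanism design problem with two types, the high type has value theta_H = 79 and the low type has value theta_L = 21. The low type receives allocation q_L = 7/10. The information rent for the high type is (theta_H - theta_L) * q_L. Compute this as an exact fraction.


Step 1: theta_H - theta_L = 79 - 21 = 58
Step 2: Information rent = (theta_H - theta_L) * q_L
Step 3: = 58 * 7/10
Step 4: = 203/5

203/5


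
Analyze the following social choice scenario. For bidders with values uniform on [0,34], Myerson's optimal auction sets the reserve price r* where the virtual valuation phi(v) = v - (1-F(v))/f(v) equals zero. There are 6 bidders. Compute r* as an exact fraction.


Step 1: For U[0,34], F(v) = v/34 and f(v) = 1/34
Step 2: phi(v) = v - (1 - v/34)/(1/34) = v - (34 - v) = 2v - 34
Step 3: Set phi(r*) = 0: 2r* - 34 = 0
Step 4: r* = 34/2 = 17 (the number of bidders n = 6 does not enter)

17


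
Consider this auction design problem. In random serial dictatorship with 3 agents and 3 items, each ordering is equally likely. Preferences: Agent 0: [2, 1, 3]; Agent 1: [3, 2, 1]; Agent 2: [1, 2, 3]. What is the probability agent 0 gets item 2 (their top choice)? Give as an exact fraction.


Step 1: Agent 0 wants item 2
Step 2: There are 6 possible orderings of agents
Step 3: In 6 orderings, agent 0 gets item 2
Step 4: Probability = 6/6 = 1

1


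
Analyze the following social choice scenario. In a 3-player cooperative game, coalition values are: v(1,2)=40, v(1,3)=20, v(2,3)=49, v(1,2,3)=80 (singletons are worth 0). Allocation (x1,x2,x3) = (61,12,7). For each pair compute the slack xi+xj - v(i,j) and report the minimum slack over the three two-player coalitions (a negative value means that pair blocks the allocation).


Step 1: Slack for coalition (1,2): x1+x2 - v12 = 73 - 40 = 33
Step 2: Slack for coalition (1,3): x1+x3 - v13 = 68 - 20 = 48
Step 3: Slack for coalition (2,3): x2+x3 - v23 = 19 - 49 = -30
Step 4: Minimum slack = min(33, 48, -30) = -30, attained by (2,3); coalition (2,3) can block (slack < 0), so the allocation is not in the core

-30


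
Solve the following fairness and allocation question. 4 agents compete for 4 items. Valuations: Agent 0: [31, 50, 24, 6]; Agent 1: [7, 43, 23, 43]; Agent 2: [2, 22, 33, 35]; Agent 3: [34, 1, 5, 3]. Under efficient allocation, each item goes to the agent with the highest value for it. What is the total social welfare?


Step 1: For each item, find the maximum value among all agents.
Step 2: Item 0 -> Agent 3 (value 34)
Step 3: Item 1 -> Agent 0 (value 50)
Step 4: Item 2 -> Agent 2 (value 33)
Step 5: Item 3 -> Agent 1 (value 43)
Step 6: Total welfare = 34 + 50 + 33 + 43 = 160

160


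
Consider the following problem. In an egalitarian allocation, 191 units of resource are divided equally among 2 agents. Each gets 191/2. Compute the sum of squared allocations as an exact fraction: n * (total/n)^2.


Step 1: Each agent's share = 191/2
Step 2: Square of each share = (191/2)^2 = 36481/4
Step 3: Sum of squares = 2 * 36481/4 = 36481/2

36481/2


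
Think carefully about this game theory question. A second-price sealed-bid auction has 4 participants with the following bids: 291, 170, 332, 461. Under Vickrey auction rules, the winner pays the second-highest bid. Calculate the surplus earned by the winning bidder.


Step 1: Sort bids in descending order: 461, 332, 291, 170
Step 2: The winning bid is the highest: 461
Step 3: The payment equals the second-highest bid: 332
Step 4: Surplus = winner's bid - payment = 461 - 332 = 129

129


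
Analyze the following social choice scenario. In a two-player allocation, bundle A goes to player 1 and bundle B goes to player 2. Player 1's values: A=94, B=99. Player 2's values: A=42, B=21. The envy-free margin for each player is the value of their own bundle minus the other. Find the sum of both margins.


Step 1: Player 1's margin = v1(A) - v1(B) = 94 - 99 = -5
Step 2: Player 2's margin = v2(B) - v2(A) = 21 - 42 = -21
Step 3: Total margin = -5 + -21 = -26

-26


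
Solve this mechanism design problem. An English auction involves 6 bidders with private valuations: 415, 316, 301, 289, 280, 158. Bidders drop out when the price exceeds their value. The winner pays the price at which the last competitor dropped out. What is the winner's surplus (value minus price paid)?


Step 1: Identify the highest value: 415
Step 2: Identify the second-highest value: 316
Step 3: The final price = second-highest value = 316
Step 4: Surplus = 415 - 316 = 99

99


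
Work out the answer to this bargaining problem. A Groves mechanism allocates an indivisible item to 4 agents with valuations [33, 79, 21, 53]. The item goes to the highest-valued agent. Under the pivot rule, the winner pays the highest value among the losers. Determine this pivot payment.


Step 1: The efficient winner is agent 1 with value 79
Step 2: Other agents' values: [33, 21, 53]
Step 3: Pivot payment = max(others) = 53
Step 4: The winner pays 53

53


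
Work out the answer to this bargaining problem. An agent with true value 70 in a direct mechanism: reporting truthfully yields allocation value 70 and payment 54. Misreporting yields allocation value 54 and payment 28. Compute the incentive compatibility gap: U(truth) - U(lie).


Step 1: U(truth) = value - payment = 70 - 54 = 16
Step 2: U(lie) = allocation - payment = 54 - 28 = 26
Step 3: IC gap = 16 - 26 = -10

-10


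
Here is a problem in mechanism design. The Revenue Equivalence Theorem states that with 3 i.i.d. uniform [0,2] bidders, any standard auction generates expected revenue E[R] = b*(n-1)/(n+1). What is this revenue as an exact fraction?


Step 1: By Revenue Equivalence, expected revenue = b*(n-1)/(n+1)
Step 2: Substituting n = 3, b = 2
Step 3: Revenue = 2*(3-1)/(3+1) = 2*2/4
Step 4: Revenue = 4/4 = 1

1


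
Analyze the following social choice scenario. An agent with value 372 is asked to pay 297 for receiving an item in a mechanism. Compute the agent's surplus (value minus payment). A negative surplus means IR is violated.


Step 1: Surplus = value - payment = 372 - 297 = 75
Step 2: IR is satisfied (surplus >= 0)

75


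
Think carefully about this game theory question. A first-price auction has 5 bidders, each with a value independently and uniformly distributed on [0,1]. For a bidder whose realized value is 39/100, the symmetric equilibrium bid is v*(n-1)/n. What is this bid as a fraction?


Step 1: The symmetric BNE bidding function is b(v) = v * (n-1) / n
Step 2: Substitute v = 39/100 and n = 5
Step 3: b = 39/100 * 4/5
Step 4: b = 39/125

39/125


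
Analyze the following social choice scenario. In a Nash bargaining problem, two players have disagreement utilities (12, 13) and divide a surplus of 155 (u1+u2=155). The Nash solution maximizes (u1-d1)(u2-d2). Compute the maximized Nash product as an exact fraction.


Step 1: The Nash solution splits surplus symmetrically above the disagreement point
Step 2: u1 = (total + d1 - d2)/2 = (155 + 12 - 13)/2 = 77
Step 3: u2 = (total - d1 + d2)/2 = (155 - 12 + 13)/2 = 78
Step 4: Nash product = (77 - 12) * (78 - 13)
Step 5: = 65 * 65 = 4225

4225


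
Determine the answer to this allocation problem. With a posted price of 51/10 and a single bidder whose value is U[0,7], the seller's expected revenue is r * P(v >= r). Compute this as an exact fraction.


Step 1: Posted price r = 51/10, value support [0,7]
Step 2: P(v >= r) = (7 - 51/10)/7 = 19/70
Step 3: Expected revenue = r * P(v >= r) = 51/10 * 19/70
Step 4: Revenue = 969/700

969/700


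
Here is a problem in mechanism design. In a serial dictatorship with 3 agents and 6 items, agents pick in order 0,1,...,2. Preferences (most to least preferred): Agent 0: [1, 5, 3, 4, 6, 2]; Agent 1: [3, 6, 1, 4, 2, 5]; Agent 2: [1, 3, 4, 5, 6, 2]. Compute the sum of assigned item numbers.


Step 1: Agent 0 picks item 1
Step 2: Agent 1 picks item 3
Step 3: Agent 2 picks item 4
Step 4: Sum = 1 + 3 + 4 = 8

8


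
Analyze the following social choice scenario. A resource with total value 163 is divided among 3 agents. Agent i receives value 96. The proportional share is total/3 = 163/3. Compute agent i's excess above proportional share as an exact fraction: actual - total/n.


Step 1: Proportional share = 163/3
Step 2: Agent's actual allocation = 96
Step 3: Excess = 96 - 163/3 = 125/3

125/3


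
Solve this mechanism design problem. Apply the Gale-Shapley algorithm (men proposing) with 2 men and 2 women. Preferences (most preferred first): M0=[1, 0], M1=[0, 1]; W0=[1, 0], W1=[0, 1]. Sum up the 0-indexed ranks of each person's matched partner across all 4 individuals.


Step 1: Run Gale-Shapley (men propose, women hold best offer):
  M0 proposes to W1; she accepts
  M1 proposes to W0; she accepts
Step 2: Final matching: W0-M1, W1-M0
Step 3: 0-indexed ranks (man's rank of his match, then woman's): 0 + 0 + 0 + 0
Step 4: Total rank sum = 0

0


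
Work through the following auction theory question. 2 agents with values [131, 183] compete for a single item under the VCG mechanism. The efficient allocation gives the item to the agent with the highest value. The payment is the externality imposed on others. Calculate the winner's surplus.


Step 1: The winner is the agent with the highest value: agent 1 with value 183
Step 2: Values of other agents: [131]
Step 3: VCG payment = max of others' values = 131
Step 4: Surplus = 183 - 131 = 52

52


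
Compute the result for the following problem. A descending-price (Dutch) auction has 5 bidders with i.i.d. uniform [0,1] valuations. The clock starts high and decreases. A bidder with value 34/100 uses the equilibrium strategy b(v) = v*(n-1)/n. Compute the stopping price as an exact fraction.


Step 1: Dutch auctions are strategically equivalent to first-price auctions
Step 2: The equilibrium bid is b(v) = v*(n-1)/n
Step 3: b = 17/50 * 4/5
Step 4: b = 34/125

34/125


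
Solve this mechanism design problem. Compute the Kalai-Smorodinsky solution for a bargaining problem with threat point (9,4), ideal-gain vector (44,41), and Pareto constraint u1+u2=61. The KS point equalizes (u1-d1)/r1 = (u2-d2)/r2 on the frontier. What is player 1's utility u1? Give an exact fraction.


Step 1: At the KS point, (u1-d1)/r1 = (u2-d2)/r2 = t and u1+u2 = 61
Step 2: u1 = d1 + r1*t and u2 = d2 + r2*t, so (d1 + r1*t) + (d2 + r2*t) = 61
Step 3: t = (61 - 9 - 4)/(44 + 41) = 48/85
Step 4: u1 = d1 + r1*t = 9 + 44 * 48/85 = 2877/85
Step 5: (Check: u2 = d2 + r2*t = 2308/85; u1+u2 = 2877/85 + 2308/85 = 61, on the frontier.)

2877/85


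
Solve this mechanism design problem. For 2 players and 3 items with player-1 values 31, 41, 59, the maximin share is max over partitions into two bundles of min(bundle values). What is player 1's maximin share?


Step 1: Item values = 31, 41, 59
Step 2: Enumerate all 2-bundle partitions and take the smaller bundle:
  Partition 1: {31} vs {41,59} -> bundles 31, 100; min = 31
  Partition 2: {41} vs {31,59} -> bundles 41, 90; min = 41
  Partition 3: {59} vs {31,41} -> bundles 59, 72; min = 59
Step 3: MMS = max(31, 41, 59) = 59

59


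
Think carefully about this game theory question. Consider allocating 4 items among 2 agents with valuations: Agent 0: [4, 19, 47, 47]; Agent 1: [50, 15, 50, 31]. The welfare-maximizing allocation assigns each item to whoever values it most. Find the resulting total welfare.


Step 1: For each item, find the maximum value among all agents.
Step 2: Item 0 -> Agent 1 (value 50)
Step 3: Item 1 -> Agent 0 (value 19)
Step 4: Item 2 -> Agent 1 (value 50)
Step 5: Item 3 -> Agent 0 (value 47)
Step 6: Total welfare = 50 + 19 + 50 + 47 = 166

166


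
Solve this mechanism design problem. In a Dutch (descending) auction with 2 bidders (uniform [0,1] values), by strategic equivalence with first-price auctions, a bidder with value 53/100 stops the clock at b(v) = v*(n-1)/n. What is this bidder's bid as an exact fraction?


Step 1: Dutch auctions are strategically equivalent to first-price auctions
Step 2: The equilibrium bid is b(v) = v*(n-1)/n
Step 3: b = 53/100 * 1/2
Step 4: b = 53/200

53/200


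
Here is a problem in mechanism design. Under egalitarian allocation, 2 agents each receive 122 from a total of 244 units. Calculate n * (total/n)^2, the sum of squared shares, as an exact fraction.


Step 1: Each agent's share = 244/2 = 122
Step 2: Square of each share = (122)^2 = 14884
Step 3: Sum of squares = 2 * 14884 = 29768

29768


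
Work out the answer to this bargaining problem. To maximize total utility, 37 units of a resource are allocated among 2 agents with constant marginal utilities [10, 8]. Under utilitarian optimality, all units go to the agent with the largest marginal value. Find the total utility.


Step 1: The marginal utilities are [10, 8]
Step 2: The highest marginal utility is 10
Step 3: All 37 units go to that agent
Step 4: Total utility = 10 * 37 = 370

370


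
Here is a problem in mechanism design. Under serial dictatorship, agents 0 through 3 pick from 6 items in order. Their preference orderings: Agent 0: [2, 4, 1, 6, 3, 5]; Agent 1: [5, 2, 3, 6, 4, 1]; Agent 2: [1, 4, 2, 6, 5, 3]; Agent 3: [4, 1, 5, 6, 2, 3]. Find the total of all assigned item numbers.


Step 1: Agent 0 picks item 2
Step 2: Agent 1 picks item 5
Step 3: Agent 2 picks item 1
Step 4: Agent 3 picks item 4
Step 5: Sum = 2 + 5 + 1 + 4 = 12

12


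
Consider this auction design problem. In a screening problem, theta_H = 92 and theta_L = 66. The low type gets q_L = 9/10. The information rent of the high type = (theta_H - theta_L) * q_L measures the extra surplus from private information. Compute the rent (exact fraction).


Step 1: theta_H - theta_L = 92 - 66 = 26
Step 2: Information rent = (theta_H - theta_L) * q_L
Step 3: = 26 * 9/10
Step 4: = 117/5

117/5


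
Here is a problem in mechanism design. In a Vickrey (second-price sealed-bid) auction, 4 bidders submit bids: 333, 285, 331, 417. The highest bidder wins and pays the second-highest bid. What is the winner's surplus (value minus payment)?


Step 1: Sort bids in descending order: 417, 333, 331, 285
Step 2: The winning bid is the highest: 417
Step 3: The payment equals the second-highest bid: 333
Step 4: Surplus = winner's bid - payment = 417 - 333 = 84

84


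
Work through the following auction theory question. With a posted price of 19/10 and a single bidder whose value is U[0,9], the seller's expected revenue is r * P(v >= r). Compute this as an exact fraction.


Step 1: Posted price r = 19/10, value support [0,9]
Step 2: P(v >= r) = (9 - 19/10)/9 = 71/90
Step 3: Expected revenue = r * P(v >= r) = 19/10 * 71/90
Step 4: Revenue = 1349/900

1349/900


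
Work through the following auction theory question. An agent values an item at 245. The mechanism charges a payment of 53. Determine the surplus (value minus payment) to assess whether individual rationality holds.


Step 1: Surplus = value - payment = 245 - 53 = 192
Step 2: IR is satisfied (surplus >= 0)

192


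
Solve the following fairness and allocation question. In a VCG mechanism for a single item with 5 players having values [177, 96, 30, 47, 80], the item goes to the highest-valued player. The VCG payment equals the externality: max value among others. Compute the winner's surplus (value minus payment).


Step 1: The winner is the agent with the highest value: agent 0 with value 177
Step 2: Values of other agents: [96, 30, 47, 80]
Step 3: VCG payment = max of others' values = 96
Step 4: Surplus = 177 - 96 = 81

81


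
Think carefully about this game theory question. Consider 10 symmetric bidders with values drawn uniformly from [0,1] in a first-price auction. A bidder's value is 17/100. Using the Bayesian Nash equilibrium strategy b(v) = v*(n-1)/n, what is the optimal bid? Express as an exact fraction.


Step 1: The symmetric BNE bidding function is b(v) = v * (n-1) / n
Step 2: Substitute v = 17/100 and n = 10
Step 3: b = 17/100 * 9/10
Step 4: b = 153/1000

153/1000


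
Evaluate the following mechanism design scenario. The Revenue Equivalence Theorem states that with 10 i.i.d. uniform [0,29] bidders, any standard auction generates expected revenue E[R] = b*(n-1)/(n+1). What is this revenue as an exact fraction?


Step 1: By Revenue Equivalence, expected revenue = b*(n-1)/(n+1)
Step 2: Substituting n = 10, b = 29
Step 3: Revenue = 29*(10-1)/(10+1) = 29*9/11
Step 4: Revenue = 261/11

261/11


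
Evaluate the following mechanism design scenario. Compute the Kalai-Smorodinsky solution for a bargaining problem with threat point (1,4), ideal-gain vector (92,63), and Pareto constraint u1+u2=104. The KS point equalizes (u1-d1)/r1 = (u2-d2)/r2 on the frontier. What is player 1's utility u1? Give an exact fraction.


Step 1: At the KS point, (u1-d1)/r1 = (u2-d2)/r2 = t and u1+u2 = 104
Step 2: u1 = d1 + r1*t and u2 = d2 + r2*t, so (d1 + r1*t) + (d2 + r2*t) = 104
Step 3: t = (104 - 1 - 4)/(92 + 63) = 99/155
Step 4: u1 = d1 + r1*t = 1 + 92 * 99/155 = 9263/155
Step 5: (Check: u2 = d2 + r2*t = 6857/155; u1+u2 = 9263/155 + 6857/155 = 104, on the frontier.)

9263/155


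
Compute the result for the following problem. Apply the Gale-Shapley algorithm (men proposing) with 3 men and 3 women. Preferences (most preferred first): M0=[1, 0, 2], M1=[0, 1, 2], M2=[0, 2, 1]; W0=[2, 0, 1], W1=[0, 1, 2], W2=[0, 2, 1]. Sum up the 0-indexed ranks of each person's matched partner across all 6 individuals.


Step 1: Run Gale-Shapley (men propose, women hold best offer):
  M0 proposes to W1; she accepts
  M1 proposes to W0; she accepts
  M2 proposes to W0; she switches from M1
  M1 proposes to W1; rejected
  M1 proposes to W2; she accepts
Step 2: Final matching: W0-M2, W1-M0, W2-M1
Step 3: 0-indexed ranks (man's rank of his match, then woman's): 0 + 0 + 0 + 0 + 2 + 2
Step 4: Total rank sum = 4

4


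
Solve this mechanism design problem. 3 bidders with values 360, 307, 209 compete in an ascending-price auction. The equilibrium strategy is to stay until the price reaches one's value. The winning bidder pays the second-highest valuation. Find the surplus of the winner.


Step 1: Identify the highest value: 360
Step 2: Identify the second-highest value: 307
Step 3: The final price = second-highest value = 307
Step 4: Surplus = 360 - 307 = 53

53


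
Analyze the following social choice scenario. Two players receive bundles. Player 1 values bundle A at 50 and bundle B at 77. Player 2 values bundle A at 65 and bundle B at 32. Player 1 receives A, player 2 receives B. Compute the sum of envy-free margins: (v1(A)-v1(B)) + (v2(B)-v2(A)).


Step 1: Player 1's margin = v1(A) - v1(B) = 50 - 77 = -27
Step 2: Player 2's margin = v2(B) - v2(A) = 32 - 65 = -33
Step 3: Total margin = -27 + -33 = -60

-60


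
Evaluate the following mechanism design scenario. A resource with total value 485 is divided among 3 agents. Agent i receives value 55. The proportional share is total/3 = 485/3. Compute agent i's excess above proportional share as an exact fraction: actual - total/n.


Step 1: Proportional share = 485/3
Step 2: Agent's actual allocation = 55
Step 3: Excess = 55 - 485/3 = -320/3

-320/3


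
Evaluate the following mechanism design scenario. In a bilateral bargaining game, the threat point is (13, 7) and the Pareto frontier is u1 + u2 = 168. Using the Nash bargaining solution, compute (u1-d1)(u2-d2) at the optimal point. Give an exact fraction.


Step 1: The Nash solution splits surplus symmetrically above the disagreement point
Step 2: u1 = (total + d1 - d2)/2 = (168 + 13 - 7)/2 = 87
Step 3: u2 = (total - d1 + d2)/2 = (168 - 13 + 7)/2 = 81
Step 4: Nash product = (87 - 13) * (81 - 7)
Step 5: = 74 * 74 = 5476

5476


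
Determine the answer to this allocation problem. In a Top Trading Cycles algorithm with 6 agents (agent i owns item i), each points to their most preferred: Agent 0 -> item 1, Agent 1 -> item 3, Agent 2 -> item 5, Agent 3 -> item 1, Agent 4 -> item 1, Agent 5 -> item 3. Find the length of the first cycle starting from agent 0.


Step 1: Trace the pointer graph from agent 0: 0 -> 1 -> 3 -> 1
Step 2: A cycle is detected when we revisit agent 1
Step 3: The cycle is: 1 -> 3 -> 1
Step 4: Cycle length = 2

2


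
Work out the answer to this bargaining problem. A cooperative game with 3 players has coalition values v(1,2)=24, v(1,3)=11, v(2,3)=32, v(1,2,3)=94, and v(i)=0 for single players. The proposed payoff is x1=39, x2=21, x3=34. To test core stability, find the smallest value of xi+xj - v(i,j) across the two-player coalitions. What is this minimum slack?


Step 1: Slack for coalition (1,2): x1+x2 - v12 = 60 - 24 = 36
Step 2: Slack for coalition (1,3): x1+x3 - v13 = 73 - 11 = 62
Step 3: Slack for coalition (2,3): x2+x3 - v23 = 55 - 32 = 23
Step 4: Minimum slack = min(36, 62, 23) = 23, attained by (2,3); no pair can gain by deviating, so the allocation is in the core

23


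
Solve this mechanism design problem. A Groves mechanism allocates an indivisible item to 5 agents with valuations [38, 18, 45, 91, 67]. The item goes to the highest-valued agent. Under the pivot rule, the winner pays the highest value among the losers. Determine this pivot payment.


Step 1: The efficient winner is agent 3 with value 91
Step 2: Other agents' values: [38, 18, 45, 67]
Step 3: Pivot payment = max(others) = 67
Step 4: The winner pays 67

67


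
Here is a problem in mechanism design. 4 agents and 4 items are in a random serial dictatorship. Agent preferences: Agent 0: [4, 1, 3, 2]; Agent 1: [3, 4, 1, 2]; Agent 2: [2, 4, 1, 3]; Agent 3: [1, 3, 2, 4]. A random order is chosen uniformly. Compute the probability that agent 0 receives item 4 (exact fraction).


Step 1: Agent 0 wants item 4
Step 2: There are 24 possible orderings of agents
Step 3: In 24 orderings, agent 0 gets item 4
Step 4: Probability = 24/24 = 1

1


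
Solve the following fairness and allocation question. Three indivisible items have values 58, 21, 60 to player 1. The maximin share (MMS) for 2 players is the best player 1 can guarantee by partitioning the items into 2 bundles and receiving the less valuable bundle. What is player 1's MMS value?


Step 1: Item values = 58, 21, 60
Step 2: Enumerate all 2-bundle partitions and take the smaller bundle:
  Partition 1: {58} vs {21,60} -> bundles 58, 81; min = 58
  Partition 2: {21} vs {58,60} -> bundles 21, 118; min = 21
  Partition 3: {60} vs {58,21} -> bundles 60, 79; min = 60
Step 3: MMS = max(58, 21, 60) = 60

60


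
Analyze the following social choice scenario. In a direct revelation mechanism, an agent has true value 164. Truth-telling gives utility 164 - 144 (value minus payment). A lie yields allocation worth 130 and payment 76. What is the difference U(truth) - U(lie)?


Step 1: U(truth) = value - payment = 164 - 144 = 20
Step 2: U(lie) = allocation - payment = 130 - 76 = 54
Step 3: IC gap = 20 - 54 = -34

-34


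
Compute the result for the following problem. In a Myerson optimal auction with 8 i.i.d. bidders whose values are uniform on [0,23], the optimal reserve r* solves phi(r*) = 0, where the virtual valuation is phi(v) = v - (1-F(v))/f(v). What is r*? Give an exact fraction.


Step 1: For U[0,23], F(v) = v/23 and f(v) = 1/23
Step 2: phi(v) = v - (1 - v/23)/(1/23) = v - (23 - v) = 2v - 23
Step 3: Set phi(r*) = 0: 2r* - 23 = 0
Step 4: r* = 23/2 (the number of bidders n = 8 does not enter)

23/2


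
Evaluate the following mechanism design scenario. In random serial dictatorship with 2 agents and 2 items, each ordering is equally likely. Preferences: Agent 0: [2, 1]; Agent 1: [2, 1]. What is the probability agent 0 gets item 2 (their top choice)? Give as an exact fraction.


Step 1: Agent 0 wants item 2
Step 2: There are 2 possible orderings of agents
Step 3: In 1 orderings, agent 0 gets item 2
Step 4: Probability = 1/2

1/2


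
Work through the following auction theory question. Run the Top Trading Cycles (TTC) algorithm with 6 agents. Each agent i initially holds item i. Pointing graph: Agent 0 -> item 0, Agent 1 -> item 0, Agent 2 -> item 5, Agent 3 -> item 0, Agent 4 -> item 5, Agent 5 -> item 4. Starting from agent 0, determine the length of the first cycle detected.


Step 1: Trace the pointer graph from agent 0: 0 -> 0
Step 2: A cycle is detected when we revisit agent 0
Step 3: The cycle is: 0 -> 0
Step 4: Cycle length = 1

1


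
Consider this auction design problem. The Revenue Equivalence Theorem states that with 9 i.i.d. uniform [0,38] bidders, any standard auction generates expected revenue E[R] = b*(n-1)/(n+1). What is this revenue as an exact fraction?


Step 1: By Revenue Equivalence, expected revenue = b*(n-1)/(n+1)
Step 2: Substituting n = 9, b = 38
Step 3: Revenue = 38*(9-1)/(9+1) = 38*8/10
Step 4: Revenue = 304/10 = 152/5

152/5


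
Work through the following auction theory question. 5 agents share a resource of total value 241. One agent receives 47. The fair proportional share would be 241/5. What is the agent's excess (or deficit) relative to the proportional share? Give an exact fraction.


Step 1: Proportional share = 241/5
Step 2: Agent's actual allocation = 47
Step 3: Excess = 47 - 241/5 = -6/5

-6/5


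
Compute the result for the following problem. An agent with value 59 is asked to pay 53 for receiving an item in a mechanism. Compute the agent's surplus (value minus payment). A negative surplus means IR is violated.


Step 1: Surplus = value - payment = 59 - 53 = 6
Step 2: IR is satisfied (surplus >= 0)

6


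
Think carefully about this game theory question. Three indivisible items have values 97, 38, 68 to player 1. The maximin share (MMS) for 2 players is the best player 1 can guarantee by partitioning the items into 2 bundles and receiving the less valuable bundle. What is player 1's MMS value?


Step 1: Item values = 97, 38, 68
Step 2: Enumerate all 2-bundle partitions and take the smaller bundle:
  Partition 1: {97} vs {38,68} -> bundles 97, 106; min = 97
  Partition 2: {38} vs {97,68} -> bundles 38, 165; min = 38
  Partition 3: {68} vs {97,38} -> bundles 68, 135; min = 68
Step 3: MMS = max(97, 38, 68) = 97

97


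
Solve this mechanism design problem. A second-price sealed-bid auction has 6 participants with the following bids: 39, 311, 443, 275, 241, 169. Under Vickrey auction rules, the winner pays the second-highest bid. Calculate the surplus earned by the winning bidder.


Step 1: Sort bids in descending order: 443, 311, 275, 241, 169, 39
Step 2: The winning bid is the highest: 443
Step 3: The payment equals the second-highest bid: 311
Step 4: Surplus = winner's bid - payment = 443 - 311 = 132

132


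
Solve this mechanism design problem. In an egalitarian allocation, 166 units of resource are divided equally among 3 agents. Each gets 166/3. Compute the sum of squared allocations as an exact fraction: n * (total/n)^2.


Step 1: Each agent's share = 166/3
Step 2: Square of each share = (166/3)^2 = 27556/9
Step 3: Sum of squares = 3 * 27556/9 = 27556/3

27556/3


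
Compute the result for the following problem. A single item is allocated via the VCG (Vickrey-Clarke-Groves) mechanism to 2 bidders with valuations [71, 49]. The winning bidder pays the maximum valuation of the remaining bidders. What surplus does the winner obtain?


Step 1: The winner is the agent with the highest value: agent 0 with value 71
Step 2: Values of other agents: [49]
Step 3: VCG payment = max of others' values = 49
Step 4: Surplus = 71 - 49 = 22

22


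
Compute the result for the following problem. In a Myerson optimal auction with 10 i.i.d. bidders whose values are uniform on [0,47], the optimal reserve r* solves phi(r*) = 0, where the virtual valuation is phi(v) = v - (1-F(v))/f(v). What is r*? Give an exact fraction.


Step 1: For U[0,47], F(v) = v/47 and f(v) = 1/47
Step 2: phi(v) = v - (1 - v/47)/(1/47) = v - (47 - v) = 2v - 47
Step 3: Set phi(r*) = 0: 2r* - 47 = 0
Step 4: r* = 47/2 (the number of bidders n = 10 does not enter)

47/2


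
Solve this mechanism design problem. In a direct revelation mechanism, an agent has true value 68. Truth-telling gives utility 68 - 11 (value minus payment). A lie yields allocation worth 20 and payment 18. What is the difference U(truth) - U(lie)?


Step 1: U(truth) = value - payment = 68 - 11 = 57
Step 2: U(lie) = allocation - payment = 20 - 18 = 2
Step 3: IC gap = 57 - 2 = 55

55


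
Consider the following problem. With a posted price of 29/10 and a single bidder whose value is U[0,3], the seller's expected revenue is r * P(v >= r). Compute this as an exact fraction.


Step 1: Posted price r = 29/10, value support [0,3]
Step 2: P(v >= r) = (3 - 29/10)/3 = 1/30
Step 3: Expected revenue = r * P(v >= r) = 29/10 * 1/30
Step 4: Revenue = 29/300

29/300


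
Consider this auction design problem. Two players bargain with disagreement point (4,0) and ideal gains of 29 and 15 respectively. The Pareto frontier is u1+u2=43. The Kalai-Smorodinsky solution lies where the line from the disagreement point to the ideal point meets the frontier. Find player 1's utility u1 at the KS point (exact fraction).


Step 1: At the KS point, (u1-d1)/r1 = (u2-d2)/r2 = t and u1+u2 = 43
Step 2: u1 = d1 + r1*t and u2 = d2 + r2*t, so (d1 + r1*t) + (d2 + r2*t) = 43
Step 3: t = (43 - 4 - 0)/(29 + 15) = 39/44
Step 4: u1 = d1 + r1*t = 4 + 29 * 39/44 = 1307/44
Step 5: (Check: u2 = d2 + r2*t = 585/44; u1+u2 = 1307/44 + 585/44 = 43, on the frontier.)

1307/44


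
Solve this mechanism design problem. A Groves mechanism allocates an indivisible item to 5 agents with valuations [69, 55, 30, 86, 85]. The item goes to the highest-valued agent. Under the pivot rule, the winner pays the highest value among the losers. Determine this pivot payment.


Step 1: The efficient winner is agent 3 with value 86
Step 2: Other agents' values: [69, 55, 30, 85]
Step 3: Pivot payment = max(others) = 85
Step 4: The winner pays 85

85


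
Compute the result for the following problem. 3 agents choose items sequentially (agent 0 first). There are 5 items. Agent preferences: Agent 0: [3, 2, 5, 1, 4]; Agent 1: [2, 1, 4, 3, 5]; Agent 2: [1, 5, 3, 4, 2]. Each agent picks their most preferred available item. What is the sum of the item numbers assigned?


Step 1: Agent 0 picks item 3
Step 2: Agent 1 picks item 2
Step 3: Agent 2 picks item 1
Step 4: Sum = 3 + 2 + 1 = 6

6


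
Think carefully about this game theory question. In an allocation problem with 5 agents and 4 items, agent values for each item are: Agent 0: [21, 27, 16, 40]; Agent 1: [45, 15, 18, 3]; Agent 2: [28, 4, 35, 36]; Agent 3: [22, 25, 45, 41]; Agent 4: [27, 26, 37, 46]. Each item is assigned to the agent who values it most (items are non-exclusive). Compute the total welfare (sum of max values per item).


Step 1: For each item, find the maximum value among all agents.
Step 2: Item 0 -> Agent 1 (value 45)
Step 3: Item 1 -> Agent 0 (value 27)
Step 4: Item 2 -> Agent 3 (value 45)
Step 5: Item 3 -> Agent 4 (value 46)
Step 6: Total welfare = 45 + 27 + 45 + 46 = 163

163


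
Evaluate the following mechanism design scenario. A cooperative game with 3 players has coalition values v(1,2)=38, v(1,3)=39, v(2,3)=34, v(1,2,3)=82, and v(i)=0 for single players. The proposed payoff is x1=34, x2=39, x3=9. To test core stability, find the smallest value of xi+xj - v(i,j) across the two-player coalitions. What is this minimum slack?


Step 1: Slack for coalition (1,2): x1+x2 - v12 = 73 - 38 = 35
Step 2: Slack for coalition (1,3): x1+x3 - v13 = 43 - 39 = 4
Step 3: Slack for coalition (2,3): x2+x3 - v23 = 48 - 34 = 14
Step 4: Minimum slack = min(35, 4, 14) = 4, attained by (1,3); no pair can gain by deviating, so the allocation is in the core

4


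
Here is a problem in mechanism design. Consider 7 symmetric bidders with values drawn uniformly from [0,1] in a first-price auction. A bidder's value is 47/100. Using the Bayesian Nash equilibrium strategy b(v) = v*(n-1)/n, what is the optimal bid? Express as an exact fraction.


Step 1: The symmetric BNE bidding function is b(v) = v * (n-1) / n
Step 2: Substitute v = 47/100 and n = 7
Step 3: b = 47/100 * 6/7
Step 4: b = 141/350

141/350


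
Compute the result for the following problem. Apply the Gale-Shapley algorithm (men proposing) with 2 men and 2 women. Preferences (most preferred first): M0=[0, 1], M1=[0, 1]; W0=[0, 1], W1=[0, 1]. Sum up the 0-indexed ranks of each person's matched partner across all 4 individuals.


Step 1: Run Gale-Shapley (men propose, women hold best offer):
  M0 proposes to W0; she accepts
  M1 proposes to W0; rejected
  M1 proposes to W1; she accepts
Step 2: Final matching: W0-M0, W1-M1
Step 3: 0-indexed ranks (man's rank of his match, then woman's): 0 + 0 + 1 + 1
Step 4: Total rank sum = 2

2


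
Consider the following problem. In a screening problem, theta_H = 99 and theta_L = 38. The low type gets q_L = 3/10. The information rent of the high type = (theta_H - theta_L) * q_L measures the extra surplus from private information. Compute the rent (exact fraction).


Step 1: theta_H - theta_L = 99 - 38 = 61
Step 2: Information rent = (theta_H - theta_L) * q_L
Step 3: = 61 * 3/10
Step 4: = 183/10

183/10


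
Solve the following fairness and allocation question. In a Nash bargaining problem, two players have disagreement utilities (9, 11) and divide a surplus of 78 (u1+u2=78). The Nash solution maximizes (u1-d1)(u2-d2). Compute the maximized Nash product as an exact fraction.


Step 1: The Nash solution splits surplus symmetrically above the disagreement point
Step 2: u1 = (total + d1 - d2)/2 = (78 + 9 - 11)/2 = 38
Step 3: u2 = (total - d1 + d2)/2 = (78 - 9 + 11)/2 = 40
Step 4: Nash product = (38 - 9) * (40 - 11)
Step 5: = 29 * 29 = 841

841


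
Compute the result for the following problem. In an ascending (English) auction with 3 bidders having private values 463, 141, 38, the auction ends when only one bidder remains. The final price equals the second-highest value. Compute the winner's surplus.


Step 1: Identify the highest value: 463
Step 2: Identify the second-highest value: 141
Step 3: The final price = second-highest value = 141
Step 4: Surplus = 463 - 141 = 322

322


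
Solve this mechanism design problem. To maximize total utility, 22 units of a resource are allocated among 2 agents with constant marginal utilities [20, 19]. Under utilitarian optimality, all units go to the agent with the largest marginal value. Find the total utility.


Step 1: The marginal utilities are [20, 19]
Step 2: The highest marginal utility is 20
Step 3: All 22 units go to that agent
Step 4: Total utility = 20 * 22 = 440

440


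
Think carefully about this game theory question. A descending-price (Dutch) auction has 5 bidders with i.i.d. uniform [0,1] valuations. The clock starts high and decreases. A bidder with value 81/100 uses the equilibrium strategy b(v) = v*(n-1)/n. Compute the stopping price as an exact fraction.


Step 1: Dutch auctions are strategically equivalent to first-price auctions
Step 2: The equilibrium bid is b(v) = v*(n-1)/n
Step 3: b = 81/100 * 4/5
Step 4: b = 81/125

81/125


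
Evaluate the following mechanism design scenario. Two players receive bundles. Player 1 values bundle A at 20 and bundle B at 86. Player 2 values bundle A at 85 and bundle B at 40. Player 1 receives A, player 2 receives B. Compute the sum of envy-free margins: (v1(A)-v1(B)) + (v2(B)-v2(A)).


Step 1: Player 1's margin = v1(A) - v1(B) = 20 - 86 = -66
Step 2: Player 2's margin = v2(B) - v2(A) = 40 - 85 = -45
Step 3: Total margin = -66 + -45 = -111

-111


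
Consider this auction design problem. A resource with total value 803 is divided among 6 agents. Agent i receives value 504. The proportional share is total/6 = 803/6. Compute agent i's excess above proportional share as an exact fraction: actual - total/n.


Step 1: Proportional share = 803/6
Step 2: Agent's actual allocation = 504
Step 3: Excess = 504 - 803/6 = 2221/6

2221/6


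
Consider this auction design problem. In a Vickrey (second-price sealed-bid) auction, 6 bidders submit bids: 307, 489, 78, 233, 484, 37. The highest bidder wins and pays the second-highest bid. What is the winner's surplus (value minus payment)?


Step 1: Sort bids in descending order: 489, 484, 307, 233, 78, 37
Step 2: The winning bid is the highest: 489
Step 3: The payment equals the second-highest bid: 484
Step 4: Surplus = winner's bid - payment = 489 - 484 = 5

5


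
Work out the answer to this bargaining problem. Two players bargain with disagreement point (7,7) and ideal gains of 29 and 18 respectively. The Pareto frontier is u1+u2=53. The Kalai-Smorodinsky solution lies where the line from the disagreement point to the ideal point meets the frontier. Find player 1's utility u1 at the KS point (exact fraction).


Step 1: At the KS point, (u1-d1)/r1 = (u2-d2)/r2 = t and u1+u2 = 53
Step 2: u1 = d1 + r1*t and u2 = d2 + r2*t, so (d1 + r1*t) + (d2 + r2*t) = 53
Step 3: t = (53 - 7 - 7)/(29 + 18) = 39/47
Step 4: u1 = d1 + r1*t = 7 + 29 * 39/47 = 1460/47
Step 5: (Check: u2 = d2 + r2*t = 1031/47; u1+u2 = 1460/47 + 1031/47 = 53, on the frontier.)

1460/47


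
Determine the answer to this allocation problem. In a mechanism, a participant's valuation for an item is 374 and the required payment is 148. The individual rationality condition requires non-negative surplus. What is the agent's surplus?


Step 1: Surplus = value - payment = 374 - 148 = 226
Step 2: IR is satisfied (surplus >= 0)

226


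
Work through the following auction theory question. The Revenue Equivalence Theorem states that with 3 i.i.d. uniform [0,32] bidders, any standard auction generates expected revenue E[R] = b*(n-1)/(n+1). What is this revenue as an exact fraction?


Step 1: By Revenue Equivalence, expected revenue = b*(n-1)/(n+1)
Step 2: Substituting n = 3, b = 32
Step 3: Revenue = 32*(3-1)/(3+1) = 32*2/4
Step 4: Revenue = 64/4 = 16

16


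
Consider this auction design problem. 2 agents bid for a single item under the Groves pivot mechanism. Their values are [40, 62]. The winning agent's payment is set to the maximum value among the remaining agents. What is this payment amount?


Step 1: The efficient winner is agent 1 with value 62
Step 2: Other agents' values: [40]
Step 3: Pivot payment = max(others) = 40
Step 4: The winner pays 40

40


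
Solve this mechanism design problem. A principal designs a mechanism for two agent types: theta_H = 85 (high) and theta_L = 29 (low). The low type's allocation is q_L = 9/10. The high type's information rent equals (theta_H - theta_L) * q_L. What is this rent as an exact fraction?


Step 1: theta_H - theta_L = 85 - 29 = 56
Step 2: Information rent = (theta_H - theta_L) * q_L
Step 3: = 56 * 9/10
Step 4: = 252/5

252/5


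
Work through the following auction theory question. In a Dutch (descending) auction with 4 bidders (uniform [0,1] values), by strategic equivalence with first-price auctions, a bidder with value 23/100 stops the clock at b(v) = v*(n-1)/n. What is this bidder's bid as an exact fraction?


Step 1: Dutch auctions are strategically equivalent to first-price auctions
Step 2: The equilibrium bid is b(v) = v*(n-1)/n
Step 3: b = 23/100 * 3/4
Step 4: b = 69/400

69/400
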